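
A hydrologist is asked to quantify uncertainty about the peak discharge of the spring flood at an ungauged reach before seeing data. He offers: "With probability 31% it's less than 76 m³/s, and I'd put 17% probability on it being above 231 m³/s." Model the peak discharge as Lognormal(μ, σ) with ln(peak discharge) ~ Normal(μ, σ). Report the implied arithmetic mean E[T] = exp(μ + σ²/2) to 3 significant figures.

If T ~ Lognormal(μ,σ) then ln T ~ Normal(μ,σ), so the p-quantile of ln T is μ + z_p·σ.
ln(76) = 4.331 and ln(231) = 5.442; z_{0.31} = -0.4959, z_{0.83} = 0.9542.
σ = (5.442 − 4.331)/(0.9542 − (-0.4959)) = 0.767.
μ = 4.331 − (-0.4959)·0.767 = 4.711.
E[T] = exp(μ + σ²/2) = exp(4.711 + 0.2939) = 149 m³/s.

E[T] ≈ 149 m³/s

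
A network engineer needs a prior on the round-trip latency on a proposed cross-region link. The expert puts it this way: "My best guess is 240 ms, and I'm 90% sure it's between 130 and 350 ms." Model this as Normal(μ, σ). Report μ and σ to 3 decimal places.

A symmetric 90% interval runs μ ± z·σ with z = 1.645.
Half-width = 110, so σ = 110/1.645 = 66.875.
μ is the stated best guess, 240.000.

μ = 240.000, σ = 66.875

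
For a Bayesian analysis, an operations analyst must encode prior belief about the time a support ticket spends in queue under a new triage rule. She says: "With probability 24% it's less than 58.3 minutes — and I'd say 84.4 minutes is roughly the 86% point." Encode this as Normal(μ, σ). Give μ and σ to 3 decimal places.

For Normal(μ,σ), the p-quantile is μ + z_p·σ. Here z_{0.24} = -0.7063, z_{0.86} = 1.08.
So 58.3 = μ − 0.7063σ and 84.4 = μ + 1.08σ.
Subtracting: σ = (84.4 − 58.3)/(1.08 − (-0.7063)) = 14.609.
Then μ = 58.3 − (-0.7063)·14.609 = 68.618.

μ = 68.618, σ = 14.609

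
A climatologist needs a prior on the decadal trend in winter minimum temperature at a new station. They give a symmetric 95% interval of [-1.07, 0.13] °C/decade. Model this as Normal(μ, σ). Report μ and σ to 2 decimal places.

A symmetric 95% interval runs μ ± z·σ with z = 1.96.
Half-width = 0.6, so σ = 0.6/1.96 = 0.31.
μ is the interval midpoint, -0.47.

μ = -0.47, σ = 0.31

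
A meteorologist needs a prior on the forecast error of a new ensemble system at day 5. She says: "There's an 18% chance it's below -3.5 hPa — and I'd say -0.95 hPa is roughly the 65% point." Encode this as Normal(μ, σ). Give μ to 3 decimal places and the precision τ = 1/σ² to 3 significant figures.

For Normal(μ,σ), the p-quantile is μ + z_p·σ. Here z_{0.18} = -0.9154, z_{0.65} = 0.3853.
So -3.5 = μ − 0.9154σ and -0.95 = μ + 0.3853σ.
Subtracting: σ = (-0.95 − -3.5)/(0.3853 − (-0.9154)) = 1.961.
Then μ = -3.5 − (-0.9154)·1.961 = -1.705.
Precision τ = 1/σ² = 1/1.961² = 0.26.

μ = -1.705, τ = 0.26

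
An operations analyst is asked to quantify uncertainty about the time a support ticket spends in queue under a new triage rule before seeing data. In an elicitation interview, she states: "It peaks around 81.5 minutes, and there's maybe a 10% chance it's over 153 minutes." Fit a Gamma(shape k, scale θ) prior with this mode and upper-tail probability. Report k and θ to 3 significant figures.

k ≈ 5.82, θ ≈ 16.9

Gamma(k,θ) with k>1 has mode (k−1)θ, so θ = 81.5/(k−1).
Need P(X < 153) = 0.9 with θ tied to k this way. Start at k = 2, θ = 81.5: P(X<153) ≈ 0.560.
Too low — raise k to concentrate. Iterating converges to k ≈ 5.82.
Then θ = 81.5/(5.82−1) ≈ 16.9.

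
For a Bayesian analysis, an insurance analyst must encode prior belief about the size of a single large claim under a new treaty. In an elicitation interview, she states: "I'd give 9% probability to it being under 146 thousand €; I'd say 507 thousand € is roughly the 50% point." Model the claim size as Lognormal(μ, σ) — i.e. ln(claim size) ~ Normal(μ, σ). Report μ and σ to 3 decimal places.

If T ~ Lognormal(μ,σ) then ln T ~ Normal(μ,σ), so the p-quantile of ln T is μ + z_p·σ.
ln(146) = 4.984 and ln(507) = 6.229; z_{0.09} = -1.341, z_{0.5} = 0.
σ = (6.229 − 4.984)/(0 − (-1.341)) = 0.929.
μ = 4.984 − (-1.341)·0.929 = 6.229.

μ ≈ 6.229, σ ≈ 0.929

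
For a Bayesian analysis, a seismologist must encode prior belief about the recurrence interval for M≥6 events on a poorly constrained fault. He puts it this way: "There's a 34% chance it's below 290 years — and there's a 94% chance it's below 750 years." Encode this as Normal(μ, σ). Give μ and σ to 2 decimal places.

μ = 386.45, σ = 233.83

The p-quantile of Normal(μ,σ) is μ + z_p·σ, with z_{0.34} = -0.4125 and z_{0.94} = 1.555.
Eliminate σ: μ = (z₂·x₁ − z₁·x₂)/(z₂ − z₁) = (1.555·290 − (-0.4125)·750)/1.967 = 386.45.
Then σ = (x₂ − x₁)/(z₂ − z₁) = (750 − 290)/1.967 = 233.83.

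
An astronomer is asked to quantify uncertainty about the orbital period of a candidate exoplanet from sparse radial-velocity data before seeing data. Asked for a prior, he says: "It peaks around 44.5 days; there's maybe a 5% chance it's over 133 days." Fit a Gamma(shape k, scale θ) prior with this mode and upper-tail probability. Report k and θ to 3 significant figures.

Gamma(k,θ) with k>1 has mode (k−1)θ, so θ = 44.5/(k−1).
Need P(X < 133) = 0.95 with θ tied to k this way. Start at k = 2, θ = 44.5: P(X<133) ≈ 0.799.
Too low — raise k to concentrate. Iterating converges to k ≈ 3.21.
Then θ = 44.5/(3.21−1) ≈ 20.1.

k ≈ 3.21, θ ≈ 20.1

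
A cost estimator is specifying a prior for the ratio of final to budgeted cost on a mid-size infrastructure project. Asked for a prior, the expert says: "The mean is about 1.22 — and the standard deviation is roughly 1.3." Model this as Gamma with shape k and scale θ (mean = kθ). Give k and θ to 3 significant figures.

For Gamma(k, scale θ): mean = kθ, variance = kθ², so CV = 1/√k.
CV = SD/mean = 1.3/1.22 = 1.066, hence k = 1/CV² = 0.881.
Then θ = mean/k = 1.22/0.881 = 1.39.

k ≈ 0.881, θ ≈ 1.39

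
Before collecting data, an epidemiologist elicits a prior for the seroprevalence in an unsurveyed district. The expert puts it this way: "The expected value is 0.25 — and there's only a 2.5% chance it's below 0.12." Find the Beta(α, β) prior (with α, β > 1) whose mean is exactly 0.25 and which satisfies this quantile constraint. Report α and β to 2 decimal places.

α ≈ 8.21, β ≈ 24.64

With mean 0.25 fixed, write α = 0.25s, β = 0.75s where s = α+β.
Need P(θ < 0.12) = 0.025 under Beta(0.25s, 0.75s). Normal approximation: (q−m)/√(m(1−m)/s) ≈ z_{0.025} = -1.96, so s ≈ 0.25·0.75·(-1.96)²/(0.12−0.25)² = 42.6.
At s = 42.6: P(θ<0.12) ≈ 0.012. Adjusting to match 0.025 gives s ≈ 32.86.
So α = 0.25·32.86 ≈ 8.21, β = 0.75·32.86 ≈ 24.64.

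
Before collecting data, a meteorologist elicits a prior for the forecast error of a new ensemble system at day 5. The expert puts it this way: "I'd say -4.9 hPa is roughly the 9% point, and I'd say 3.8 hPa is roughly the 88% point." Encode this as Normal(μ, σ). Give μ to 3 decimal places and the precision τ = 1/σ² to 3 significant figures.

The p-quantile of Normal(μ,σ) is μ + z_p·σ, with z_{0.09} = -1.341 and z_{0.88} = 1.175.
Eliminate σ: μ = (z₂·x₁ − z₁·x₂)/(z₂ − z₁) = (1.175·-4.9 − (-1.341)·3.8)/2.516 = -0.263.
Then σ = (x₂ − x₁)/(z₂ − z₁) = (3.8 − -4.9)/2.516 = 3.458.
Precision τ = 1/σ² = 1/3.458² = 0.0836.

μ = -0.263, τ = 0.0836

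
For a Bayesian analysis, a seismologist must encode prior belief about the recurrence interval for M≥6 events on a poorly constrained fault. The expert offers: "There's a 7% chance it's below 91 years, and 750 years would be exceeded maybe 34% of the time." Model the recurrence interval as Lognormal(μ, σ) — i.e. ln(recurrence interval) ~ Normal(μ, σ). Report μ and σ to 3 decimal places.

If T ~ Lognormal(μ,σ) then ln T ~ Normal(μ,σ), so the p-quantile of ln T is μ + z_p·σ.
ln(91) = 4.511 and ln(750) = 6.62; z_{0.07} = -1.476, z_{0.66} = 0.4125.
σ = (6.62 − 4.511)/(0.4125 − (-1.476)) = 1.117.
μ = 4.511 − (-1.476)·1.117 = 6.159.

μ ≈ 6.159, σ ≈ 1.117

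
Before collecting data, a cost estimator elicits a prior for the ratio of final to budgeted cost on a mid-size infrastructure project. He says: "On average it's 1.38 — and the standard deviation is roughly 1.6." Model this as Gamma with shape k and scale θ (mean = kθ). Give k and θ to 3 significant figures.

For Gamma(k, scale θ): mean = kθ, variance = kθ², so CV = 1/√k.
CV = SD/mean = 1.6/1.38 = 1.159, hence k = 1/CV² = 0.744.
Then θ = mean/k = 1.38/0.744 = 1.86.

k ≈ 0.744, θ ≈ 1.86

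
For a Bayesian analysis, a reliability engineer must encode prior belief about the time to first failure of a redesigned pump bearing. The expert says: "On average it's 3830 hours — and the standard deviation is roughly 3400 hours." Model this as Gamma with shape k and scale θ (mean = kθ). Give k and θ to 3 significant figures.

For Gamma(k, scale θ): mean = kθ, variance = kθ², so CV = 1/√k.
CV = SD/mean = 3400/3830 = 0.8877, hence k = 1/CV² = 1.27.
Then θ = mean/k = 3830/1.27 = 3020.

k ≈ 1.27, θ ≈ 3020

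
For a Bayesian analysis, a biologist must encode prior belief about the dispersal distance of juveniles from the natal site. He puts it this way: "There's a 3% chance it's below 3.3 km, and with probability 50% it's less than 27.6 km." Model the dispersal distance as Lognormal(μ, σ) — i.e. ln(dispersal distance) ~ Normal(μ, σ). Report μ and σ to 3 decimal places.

μ ≈ 3.318, σ ≈ 1.129

If T ~ Lognormal(μ,σ) then ln T ~ Normal(μ,σ), so the p-quantile of ln T is μ + z_p·σ.
ln(3.3) = 1.194 and ln(27.6) = 3.318; z_{0.03} = -1.881, z_{0.5} = 0.
σ = (3.318 − 1.194)/(0 − (-1.881)) = 1.129.
μ = 1.194 − (-1.881)·1.129 = 3.318.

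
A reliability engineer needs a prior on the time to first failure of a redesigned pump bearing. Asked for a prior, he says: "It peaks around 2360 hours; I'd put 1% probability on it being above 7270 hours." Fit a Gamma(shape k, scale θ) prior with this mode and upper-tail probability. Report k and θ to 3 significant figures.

k ≈ 4.53, θ ≈ 668

Gamma(k,θ) with k>1 has mode (k−1)θ, so θ = 2360/(k−1).
Need P(X < 7270) = 0.99 with θ tied to k this way. Start at k = 2, θ = 2360: P(X<7270) ≈ 0.813.
Too low — raise k to concentrate. Iterating converges to k ≈ 4.53.
Then θ = 2360/(4.53−1) ≈ 668.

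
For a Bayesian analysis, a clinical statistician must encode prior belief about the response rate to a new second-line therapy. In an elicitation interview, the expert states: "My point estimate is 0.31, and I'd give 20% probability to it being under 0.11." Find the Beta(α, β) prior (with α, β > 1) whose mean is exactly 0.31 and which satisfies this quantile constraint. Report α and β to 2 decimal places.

With mean 0.31 fixed, write α = 0.31s, β = 0.69s where s = α+β.
Need P(θ < 0.11) = 0.2 under Beta(0.31s, 0.69s). Normal approximation: (q−m)/√(m(1−m)/s) ≈ z_{0.2} = -0.842, so s ≈ 0.31·0.69·(-0.842)²/(0.11−0.31)² = 3.8.
At s = 3.8: P(θ<0.11) ≈ 0.200. Adjusting to match 0.2 gives s ≈ 3.79.
So α = 0.31·3.79 ≈ 1.17, β = 0.69·3.79 ≈ 2.61.

α ≈ 1.17, β ≈ 2.61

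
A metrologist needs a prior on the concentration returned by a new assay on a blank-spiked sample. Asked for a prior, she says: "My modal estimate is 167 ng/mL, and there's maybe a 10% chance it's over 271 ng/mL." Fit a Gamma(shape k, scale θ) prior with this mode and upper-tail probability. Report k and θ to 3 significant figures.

Gamma(k,θ) with k>1 has mode (k−1)θ, so θ = 167/(k−1).
Need P(X < 271) = 0.9 with θ tied to k this way. Start at k = 2, θ = 167: P(X<271) ≈ 0.482.
Too low — raise k to concentrate. Iterating converges to k ≈ 9.03.
Then θ = 167/(9.03−1) ≈ 20.8.

k ≈ 9.03, θ ≈ 20.8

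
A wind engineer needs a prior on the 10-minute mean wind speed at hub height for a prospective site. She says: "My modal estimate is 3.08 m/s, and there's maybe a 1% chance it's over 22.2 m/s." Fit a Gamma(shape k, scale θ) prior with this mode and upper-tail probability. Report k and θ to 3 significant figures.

Gamma(k,θ) with k>1 has mode (k−1)θ, so θ = 3.08/(k−1).
Need P(X < 22.2) = 0.99 with θ tied to k this way. Start at k = 2, θ = 3.08: P(X<22.2) ≈ 0.994.
Too high — lower k to spread out. Iterating converges to k ≈ 1.89.
Then θ = 3.08/(1.89−1) ≈ 3.45.

k ≈ 1.89, θ ≈ 3.45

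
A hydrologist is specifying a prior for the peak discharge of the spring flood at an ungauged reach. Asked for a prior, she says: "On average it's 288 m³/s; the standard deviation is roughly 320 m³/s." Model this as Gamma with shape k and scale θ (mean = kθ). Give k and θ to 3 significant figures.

k ≈ 0.81, θ ≈ 356

For Gamma(k, scale θ): mean = kθ, variance = kθ², so CV = 1/√k.
CV = SD/mean = 320/288 = 1.111, hence k = 1/CV² = 0.81.
Then θ = mean/k = 288/0.81 = 356.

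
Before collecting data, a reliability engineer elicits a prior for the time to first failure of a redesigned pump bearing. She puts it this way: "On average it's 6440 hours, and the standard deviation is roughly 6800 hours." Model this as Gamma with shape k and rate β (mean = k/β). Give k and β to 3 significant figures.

k ≈ 0.897, β ≈ 0.000139

For Gamma(k, rate β): mean = k/β, variance = k/β², so CV = 1/√k.
CV = SD/mean = 6800/6440 = 1.056, hence k = 1/CV² = 0.897.
Then β = k/mean = 0.897/6440 = 0.000139.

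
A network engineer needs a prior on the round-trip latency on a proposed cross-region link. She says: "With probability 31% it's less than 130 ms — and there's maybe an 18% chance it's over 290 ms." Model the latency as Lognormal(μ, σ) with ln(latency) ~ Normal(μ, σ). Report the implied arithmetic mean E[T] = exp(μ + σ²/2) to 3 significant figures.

If T ~ Lognormal(μ,σ) then ln T ~ Normal(μ,σ), so the p-quantile of ln T is μ + z_p·σ.
ln(130) = 4.868 and ln(290) = 5.67; z_{0.31} = -0.4959, z_{0.82} = 0.9154.
σ = (5.67 − 4.868)/(0.9154 − (-0.4959)) = 0.569.
μ = 4.868 − (-0.4959)·0.569 = 5.149.
E[T] = exp(μ + σ²/2) = exp(5.149 + 0.1616) = 203 ms.

E[T] ≈ 203 ms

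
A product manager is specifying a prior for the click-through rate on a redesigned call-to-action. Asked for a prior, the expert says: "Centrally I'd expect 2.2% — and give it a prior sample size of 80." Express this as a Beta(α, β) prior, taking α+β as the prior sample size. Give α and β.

Under the effective-sample-size interpretation, Beta(α, β) has prior mean α/(α+β) and prior sample size α+β.
So α+β = 80 and α/(α+β) = 0.022, giving α = 0.022·80 = 1.76 and β = 80 − 1.76 = 78.24.

α = 1.76, β = 78.24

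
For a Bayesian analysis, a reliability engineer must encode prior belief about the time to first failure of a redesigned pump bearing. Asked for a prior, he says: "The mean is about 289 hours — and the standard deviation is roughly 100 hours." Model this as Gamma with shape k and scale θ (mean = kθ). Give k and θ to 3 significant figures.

k ≈ 8.35, θ ≈ 34.6

For Gamma(k, scale θ): mean = kθ, variance = kθ², so CV = 1/√k.
CV = SD/mean = 100/289 = 0.346, hence k = 1/CV² = 8.35.
Then θ = mean/k = 289/8.35 = 34.6.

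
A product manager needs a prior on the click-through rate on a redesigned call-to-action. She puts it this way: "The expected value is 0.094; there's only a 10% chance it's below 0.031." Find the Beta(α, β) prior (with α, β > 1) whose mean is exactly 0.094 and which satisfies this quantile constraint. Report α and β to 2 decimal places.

With mean 0.094 fixed, write α = 0.094s, β = 0.906s where s = α+β.
Need P(θ < 0.031) = 0.1 under Beta(0.094s, 0.906s). Normal approximation: (q−m)/√(m(1−m)/s) ≈ z_{0.1} = -1.28, so s ≈ 0.094·0.906·(-1.28)²/(0.031−0.094)² = 35.2.
At s = 35.2: P(θ<0.031) ≈ 0.058. Adjusting to match 0.1 gives s ≈ 25.61.
So α = 0.094·25.61 ≈ 2.41, β = 0.906·25.61 ≈ 23.20.

α ≈ 2.41, β ≈ 23.20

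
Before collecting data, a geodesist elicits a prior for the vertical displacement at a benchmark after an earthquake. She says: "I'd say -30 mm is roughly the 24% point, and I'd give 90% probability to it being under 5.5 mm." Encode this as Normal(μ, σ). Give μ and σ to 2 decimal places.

For Normal(μ,σ), the p-quantile is μ + z_p·σ. Here z_{0.24} = -0.7063, z_{0.9} = 1.282.
So -30 = μ − 0.7063σ and 5.5 = μ + 1.282σ.
Subtracting: σ = (5.5 − -30)/(1.282 − (-0.7063)) = 17.86.
Then μ = -30 − (-0.7063)·17.86 = -17.39.

μ = -17.39, σ = 17.86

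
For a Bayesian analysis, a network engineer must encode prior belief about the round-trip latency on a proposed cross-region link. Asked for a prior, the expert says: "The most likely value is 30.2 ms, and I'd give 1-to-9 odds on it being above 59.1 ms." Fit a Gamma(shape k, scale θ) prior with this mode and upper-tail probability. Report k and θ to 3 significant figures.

k ≈ 5.25, θ ≈ 7.11

Gamma(k,θ) with k>1 has mode (k−1)θ, so θ = 30.2/(k−1).
Need P(X < 59.1) = 0.9 with θ tied to k this way. Start at k = 2, θ = 30.2: P(X<59.1) ≈ 0.582.
Too low — raise k to concentrate. Iterating converges to k ≈ 5.25.
Then θ = 30.2/(5.25−1) ≈ 7.11.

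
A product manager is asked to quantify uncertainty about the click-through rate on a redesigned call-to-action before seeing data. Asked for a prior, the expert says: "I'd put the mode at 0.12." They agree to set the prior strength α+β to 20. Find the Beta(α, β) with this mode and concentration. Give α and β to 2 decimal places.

α = 3.16, β = 16.84

For α,β > 1 the Beta mode is (α−1)/(α+β−2). With α+β = 20, the mode is (α−1)/18.
Set (α−1)/18 = 0.12 → α = 1 + 0.12·18 = 3.16.
β = 20 − α = 16.84.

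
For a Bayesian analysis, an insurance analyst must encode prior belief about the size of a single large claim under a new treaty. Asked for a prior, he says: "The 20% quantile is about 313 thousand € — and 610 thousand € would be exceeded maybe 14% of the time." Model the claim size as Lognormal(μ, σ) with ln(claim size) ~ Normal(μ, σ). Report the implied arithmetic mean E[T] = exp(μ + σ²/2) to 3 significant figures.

If T ~ Lognormal(μ,σ) then ln T ~ Normal(μ,σ), so the p-quantile of ln T is μ + z_p·σ.
ln(313) = 5.746 and ln(610) = 6.413; z_{0.2} = -0.8416, z_{0.86} = 1.08.
σ = (6.413 − 5.746)/(1.08 − (-0.8416)) = 0.347.
μ = 5.746 − (-0.8416)·0.347 = 6.038.
E[T] = exp(μ + σ²/2) = exp(6.038 + 0.0603) = 445 thousand €.

E[T] ≈ 445 thousand €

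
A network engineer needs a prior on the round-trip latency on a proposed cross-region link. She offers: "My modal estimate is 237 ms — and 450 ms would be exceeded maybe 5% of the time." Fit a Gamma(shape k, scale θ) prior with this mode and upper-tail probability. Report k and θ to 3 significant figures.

k ≈ 7.76, θ ≈ 35

Gamma(k,θ) with k>1 has mode (k−1)θ, so θ = 237/(k−1).
Need P(X < 450) = 0.95 with θ tied to k this way. Start at k = 2, θ = 237: P(X<450) ≈ 0.566.
Too low — raise k to concentrate. Iterating converges to k ≈ 7.76.
Then θ = 237/(7.76−1) ≈ 35.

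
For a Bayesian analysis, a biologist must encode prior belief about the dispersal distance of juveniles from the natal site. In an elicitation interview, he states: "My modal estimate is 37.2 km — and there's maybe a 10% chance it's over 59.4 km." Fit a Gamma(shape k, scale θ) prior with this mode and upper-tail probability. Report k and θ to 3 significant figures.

Gamma(k,θ) with k>1 has mode (k−1)θ, so θ = 37.2/(k−1).
Need P(X < 59.4) = 0.9 with θ tied to k this way. Start at k = 2, θ = 37.2: P(X<59.4) ≈ 0.474.
Too low — raise k to concentrate. Iterating converges to k ≈ 9.58.
Then θ = 37.2/(9.58−1) ≈ 4.34.

k ≈ 9.58, θ ≈ 4.34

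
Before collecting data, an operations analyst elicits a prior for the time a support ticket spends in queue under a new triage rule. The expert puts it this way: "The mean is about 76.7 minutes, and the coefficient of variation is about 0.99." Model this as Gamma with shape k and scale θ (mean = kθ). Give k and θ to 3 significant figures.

For Gamma(k, scale θ): mean = kθ, variance = kθ², so CV = 1/√k.
CV = 0.99, hence k = 1/CV² = 1.02.
Then θ = mean/k = 76.7/1.02 = 75.2.

k ≈ 1.02, θ ≈ 75.2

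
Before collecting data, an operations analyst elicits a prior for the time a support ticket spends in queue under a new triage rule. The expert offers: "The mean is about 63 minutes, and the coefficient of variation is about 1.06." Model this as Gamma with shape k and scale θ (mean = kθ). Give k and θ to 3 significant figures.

For Gamma(k, scale θ): mean = kθ, variance = kθ², so CV = 1/√k.
CV = 1.06, hence k = 1/CV² = 0.89.
Then θ = mean/k = 63/0.89 = 70.8.

k ≈ 0.89, θ ≈ 70.8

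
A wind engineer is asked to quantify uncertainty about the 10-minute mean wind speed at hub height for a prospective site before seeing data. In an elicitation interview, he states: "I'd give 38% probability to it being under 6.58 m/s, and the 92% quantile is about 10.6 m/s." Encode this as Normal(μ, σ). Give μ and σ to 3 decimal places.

μ = 7.298, σ = 2.350

For Normal(μ,σ), the p-quantile is μ + z_p·σ. Here z_{0.38} = -0.3055, z_{0.92} = 1.405.
So 6.58 = μ − 0.3055σ and 10.6 = μ + 1.405σ.
Subtracting: σ = (10.6 − 6.58)/(1.405 − (-0.3055)) = 2.350.
Then μ = 6.58 − (-0.3055)·2.350 = 7.298.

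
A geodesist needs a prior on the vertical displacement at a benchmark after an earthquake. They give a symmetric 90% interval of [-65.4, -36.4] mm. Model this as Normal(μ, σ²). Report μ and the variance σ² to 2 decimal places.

μ = -50.90, σ² = 77.71

A symmetric 90% interval runs μ ± z·σ with z = 1.645.
Half-width = 14.5, so σ = 14.5/1.645 = 8.815 and σ² = 77.71.
μ is the interval midpoint, -50.90.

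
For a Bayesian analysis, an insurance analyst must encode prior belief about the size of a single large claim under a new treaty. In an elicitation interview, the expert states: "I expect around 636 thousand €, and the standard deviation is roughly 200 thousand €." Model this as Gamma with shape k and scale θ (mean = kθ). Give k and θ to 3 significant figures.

k ≈ 10.1, θ ≈ 62.9

For Gamma(k, scale θ): mean = kθ, variance = kθ², so CV = 1/√k.
CV = SD/mean = 200/636 = 0.3145, hence k = 1/CV² = 10.1.
Then θ = mean/k = 636/10.1 = 62.9.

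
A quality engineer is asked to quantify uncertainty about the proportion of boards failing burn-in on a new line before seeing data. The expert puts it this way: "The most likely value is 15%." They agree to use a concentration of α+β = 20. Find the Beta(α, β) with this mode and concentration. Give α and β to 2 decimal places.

For α,β > 1 the Beta mode is (α−1)/(α+β−2). With α+β = 20, the mode is (α−1)/18.
Set (α−1)/18 = 0.15 → α = 1 + 0.15·18 = 3.70.
β = 20 − α = 16.30.

α = 3.70, β = 16.30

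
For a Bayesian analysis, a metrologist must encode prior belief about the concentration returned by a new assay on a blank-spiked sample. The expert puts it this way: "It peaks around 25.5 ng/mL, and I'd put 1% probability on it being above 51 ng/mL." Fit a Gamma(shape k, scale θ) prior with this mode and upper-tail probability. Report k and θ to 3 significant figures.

k ≈ 11.2, θ ≈ 2.49

Gamma(k,θ) with k>1 has mode (k−1)θ, so θ = 25.5/(k−1).
Need P(X < 51) = 0.99 with θ tied to k this way. Start at k = 2, θ = 25.5: P(X<51) ≈ 0.594.
Too low — raise k to concentrate. Iterating converges to k ≈ 11.2.
Then θ = 25.5/(11.2−1) ≈ 2.49.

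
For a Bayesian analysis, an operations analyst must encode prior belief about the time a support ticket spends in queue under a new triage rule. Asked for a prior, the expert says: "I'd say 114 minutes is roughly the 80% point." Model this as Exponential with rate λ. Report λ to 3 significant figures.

P(T < 114.0) = 1 − e^(−λ·114.0) = 0.8, so λ = −ln(1−0.8)/114.0 = −ln(0.2)/114.0 = 0.0141.

λ ≈ 0.0141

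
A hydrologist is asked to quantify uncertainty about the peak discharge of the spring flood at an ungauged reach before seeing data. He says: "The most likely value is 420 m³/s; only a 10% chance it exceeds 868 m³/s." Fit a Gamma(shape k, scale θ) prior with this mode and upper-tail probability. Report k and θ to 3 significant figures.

k ≈ 4.64, θ ≈ 115

Gamma(k,θ) with k>1 has mode (k−1)θ, so θ = 420/(k−1).
Need P(X < 868) = 0.9 with θ tied to k this way. Start at k = 2, θ = 420: P(X<868) ≈ 0.612.
Too low — raise k to concentrate. Iterating converges to k ≈ 4.64.
Then θ = 420/(4.64−1) ≈ 115.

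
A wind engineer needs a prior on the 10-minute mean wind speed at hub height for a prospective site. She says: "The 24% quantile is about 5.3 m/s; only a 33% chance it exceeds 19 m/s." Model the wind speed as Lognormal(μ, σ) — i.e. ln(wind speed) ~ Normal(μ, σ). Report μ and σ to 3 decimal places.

μ ≈ 2.454, σ ≈ 1.114

If T ~ Lognormal(μ,σ) then ln T ~ Normal(μ,σ), so the p-quantile of ln T is μ + z_p·σ.
ln(5.3) = 1.668 and ln(19) = 2.944; z_{0.24} = -0.7063, z_{0.67} = 0.4399.
σ = (2.944 − 1.668)/(0.4399 − (-0.7063)) = 1.114.
μ = 1.668 − (-0.7063)·1.114 = 2.454.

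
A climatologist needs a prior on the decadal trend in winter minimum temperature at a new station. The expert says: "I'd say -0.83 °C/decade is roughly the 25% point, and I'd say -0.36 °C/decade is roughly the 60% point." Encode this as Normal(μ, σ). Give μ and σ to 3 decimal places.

μ = -0.488, σ = 0.507

The p-quantile of Normal(μ,σ) is μ + z_p·σ, with z_{0.25} = -0.6745 and z_{0.6} = 0.2533.
Eliminate σ: μ = (z₂·x₁ − z₁·x₂)/(z₂ − z₁) = (0.2533·-0.83 − (-0.6745)·-0.36)/0.9278 = -0.488.
Then σ = (x₂ − x₁)/(z₂ − z₁) = (-0.36 − -0.83)/0.9278 = 0.507.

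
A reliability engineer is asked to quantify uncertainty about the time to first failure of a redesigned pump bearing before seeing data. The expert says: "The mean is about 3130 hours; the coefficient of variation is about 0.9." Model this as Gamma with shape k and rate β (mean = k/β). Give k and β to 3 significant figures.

k ≈ 1.23, β ≈ 0.000394

For Gamma(k, rate β): mean = k/β, variance = k/β², so CV = 1/√k.
CV = 0.9, hence k = 1/CV² = 1.23.
Then β = k/mean = 1.23/3130 = 0.000394.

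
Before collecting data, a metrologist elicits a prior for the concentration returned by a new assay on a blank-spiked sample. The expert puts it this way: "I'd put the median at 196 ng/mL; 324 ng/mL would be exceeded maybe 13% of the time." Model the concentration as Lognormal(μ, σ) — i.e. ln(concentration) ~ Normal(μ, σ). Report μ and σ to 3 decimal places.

μ ≈ 5.278, σ ≈ 0.446

If T ~ Lognormal(μ,σ) then ln T ~ Normal(μ,σ), so the p-quantile of ln T is μ + z_p·σ.
ln(196) = 5.278 and ln(324) = 5.781; z_{0.5} = 0, z_{0.87} = 1.126.
σ = (5.781 − 5.278)/(1.126 − (0)) = 0.446.
μ = 5.278 − (0)·0.446 = 5.278.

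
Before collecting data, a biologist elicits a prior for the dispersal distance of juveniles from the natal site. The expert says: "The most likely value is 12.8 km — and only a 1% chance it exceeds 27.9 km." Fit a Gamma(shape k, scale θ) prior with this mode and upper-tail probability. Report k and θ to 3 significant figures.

k ≈ 8.96, θ ≈ 1.61

Gamma(k,θ) with k>1 has mode (k−1)θ, so θ = 12.8/(k−1).
Need P(X < 27.9) = 0.99 with θ tied to k this way. Start at k = 2, θ = 12.8: P(X<27.9) ≈ 0.640.
Too low — raise k to concentrate. Iterating converges to k ≈ 8.96.
Then θ = 12.8/(8.96−1) ≈ 1.61.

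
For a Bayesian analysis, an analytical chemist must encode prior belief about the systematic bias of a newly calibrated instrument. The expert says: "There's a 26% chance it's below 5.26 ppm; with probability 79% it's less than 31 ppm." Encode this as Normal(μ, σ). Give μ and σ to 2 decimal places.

For Normal(μ,σ), the p-quantile is μ + z_p·σ. Here z_{0.26} = -0.6433, z_{0.79} = 0.8064.
So 5.26 = μ − 0.6433σ and 31 = μ + 0.8064σ.
Subtracting: σ = (31 − 5.26)/(0.8064 − (-0.6433)) = 17.75.
Then μ = 5.26 − (-0.6433)·17.75 = 16.68.

μ = 16.68, σ = 17.75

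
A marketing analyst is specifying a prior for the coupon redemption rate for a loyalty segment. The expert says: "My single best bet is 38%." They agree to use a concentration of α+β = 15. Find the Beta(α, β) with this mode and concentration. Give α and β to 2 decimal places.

α = 5.94, β = 9.06

For α,β > 1 the Beta mode is (α−1)/(α+β−2). With α+β = 15, the mode is (α−1)/13.
Set (α−1)/13 = 0.38 → α = 1 + 0.38·13 = 5.94.
β = 15 − α = 9.06.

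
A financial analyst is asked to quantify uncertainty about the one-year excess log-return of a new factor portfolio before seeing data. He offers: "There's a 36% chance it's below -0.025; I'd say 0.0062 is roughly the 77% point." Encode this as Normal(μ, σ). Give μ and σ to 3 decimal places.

μ = -0.015, σ = 0.028

The p-quantile of Normal(μ,σ) is μ + z_p·σ, with z_{0.36} = -0.3585 and z_{0.77} = 0.7388.
Eliminate σ: μ = (z₂·x₁ − z₁·x₂)/(z₂ − z₁) = (0.7388·-0.025 − (-0.3585)·0.0062)/1.097 = -0.015.
Then σ = (x₂ − x₁)/(z₂ − z₁) = (0.0062 − -0.025)/1.097 = 0.028.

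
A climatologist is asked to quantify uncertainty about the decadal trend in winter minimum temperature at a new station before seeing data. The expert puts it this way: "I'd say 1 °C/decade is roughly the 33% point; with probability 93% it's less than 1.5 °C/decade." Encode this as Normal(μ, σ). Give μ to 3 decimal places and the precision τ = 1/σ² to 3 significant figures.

μ = 1.115, τ = 14.7

For Normal(μ,σ), the p-quantile is μ + z_p·σ. Here z_{0.33} = -0.4399, z_{0.93} = 1.476.
So 1 = μ − 0.4399σ and 1.5 = μ + 1.476σ.
Subtracting: σ = (1.5 − 1)/(1.476 − (-0.4399)) = 0.261.
Then μ = 1 − (-0.4399)·0.261 = 1.115.
Precision τ = 1/σ² = 1/0.261² = 14.7.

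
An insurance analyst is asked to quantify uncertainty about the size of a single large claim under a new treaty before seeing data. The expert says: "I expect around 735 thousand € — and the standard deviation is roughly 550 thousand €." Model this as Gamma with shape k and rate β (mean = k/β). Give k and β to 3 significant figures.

For Gamma(k, rate β): mean = k/β, variance = k/β², so CV = 1/√k.
CV = SD/mean = 550/735 = 0.7483, hence k = 1/CV² = 1.79.
Then β = k/mean = 1.79/735 = 0.00243.

k ≈ 1.79, β ≈ 0.00243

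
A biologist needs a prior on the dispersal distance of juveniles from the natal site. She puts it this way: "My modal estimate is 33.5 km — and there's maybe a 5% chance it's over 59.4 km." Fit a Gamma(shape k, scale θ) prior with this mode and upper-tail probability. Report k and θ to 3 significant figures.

k ≈ 9.5, θ ≈ 3.94

Gamma(k,θ) with k>1 has mode (k−1)θ, so θ = 33.5/(k−1).
Need P(X < 59.4) = 0.95 with θ tied to k this way. Start at k = 2, θ = 33.5: P(X<59.4) ≈ 0.529.
Too low — raise k to concentrate. Iterating converges to k ≈ 9.5.
Then θ = 33.5/(9.5−1) ≈ 3.94.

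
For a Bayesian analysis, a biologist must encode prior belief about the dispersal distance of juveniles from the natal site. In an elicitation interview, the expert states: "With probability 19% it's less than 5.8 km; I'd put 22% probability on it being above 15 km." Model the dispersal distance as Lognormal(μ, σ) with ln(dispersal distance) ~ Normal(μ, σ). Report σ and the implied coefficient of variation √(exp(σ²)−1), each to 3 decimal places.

σ ≈ 0.576, CV ≈ 0.627

If T ~ Lognormal(μ,σ) then ln T ~ Normal(μ,σ), so the p-quantile of ln T is μ + z_p·σ.
ln(5.8) = 1.758 and ln(15) = 2.708; z_{0.19} = -0.8779, z_{0.78} = 0.7722.
σ = (2.708 − 1.758)/(0.7722 − (-0.8779)) = 0.576.
μ = 1.758 − (-0.8779)·0.576 = 2.263.
CV = √(exp(σ²)−1) = √(exp(0.3316)−1) = 0.627.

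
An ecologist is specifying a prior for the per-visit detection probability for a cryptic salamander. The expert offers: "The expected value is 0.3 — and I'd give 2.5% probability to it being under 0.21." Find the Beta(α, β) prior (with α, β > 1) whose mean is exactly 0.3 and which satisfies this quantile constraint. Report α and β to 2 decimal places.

α ≈ 26.78, β ≈ 62.48

With mean 0.3 fixed, write α = 0.3s, β = 0.7s where s = α+β.
Need P(θ < 0.21) = 0.025 under Beta(0.3s, 0.7s). Normal approximation: (q−m)/√(m(1−m)/s) ≈ z_{0.025} = -1.96, so s ≈ 0.3·0.7·(-1.96)²/(0.21−0.3)² = 99.6.
At s = 99.6: P(θ<0.21) ≈ 0.019. Adjusting to match 0.025 gives s ≈ 89.25.
So α = 0.3·89.25 ≈ 26.78, β = 0.7·89.25 ≈ 62.48.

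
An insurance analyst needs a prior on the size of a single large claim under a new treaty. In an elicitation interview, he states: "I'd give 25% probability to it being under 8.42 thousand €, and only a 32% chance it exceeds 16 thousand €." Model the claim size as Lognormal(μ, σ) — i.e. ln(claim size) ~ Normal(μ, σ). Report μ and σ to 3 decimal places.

If T ~ Lognormal(μ,σ) then ln T ~ Normal(μ,σ), so the p-quantile of ln T is μ + z_p·σ.
ln(8.42) = 2.131 and ln(16) = 2.773; z_{0.25} = -0.6745, z_{0.68} = 0.4677.
σ = (2.773 − 2.131)/(0.4677 − (-0.6745)) = 0.562.
μ = 2.131 − (-0.6745)·0.562 = 2.510.

μ ≈ 2.510, σ ≈ 0.562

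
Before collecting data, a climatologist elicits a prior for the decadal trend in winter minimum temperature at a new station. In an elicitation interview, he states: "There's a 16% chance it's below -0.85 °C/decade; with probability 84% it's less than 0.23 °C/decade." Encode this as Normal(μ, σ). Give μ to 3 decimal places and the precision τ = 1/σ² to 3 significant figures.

The p-quantile of Normal(μ,σ) is μ + z_p·σ, with z_{0.16} = -0.9945 and z_{0.84} = 0.9945.
Eliminate σ: μ = (z₂·x₁ − z₁·x₂)/(z₂ − z₁) = (0.9945·-0.85 − (-0.9945)·0.23)/1.989 = -0.310.
Then σ = (x₂ − x₁)/(z₂ − z₁) = (0.23 − -0.85)/1.989 = 0.543.
Precision τ = 1/σ² = 1/0.543² = 3.39.

μ = -0.310, τ = 3.39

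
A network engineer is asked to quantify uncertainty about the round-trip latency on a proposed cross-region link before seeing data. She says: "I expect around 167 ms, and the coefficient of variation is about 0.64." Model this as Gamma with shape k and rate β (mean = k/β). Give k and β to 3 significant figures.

k ≈ 2.44, β ≈ 0.0146

For Gamma(k, rate β): mean = k/β, variance = k/β², so CV = 1/√k.
CV = 0.64, hence k = 1/CV² = 2.44.
Then β = k/mean = 2.44/167 = 0.0146.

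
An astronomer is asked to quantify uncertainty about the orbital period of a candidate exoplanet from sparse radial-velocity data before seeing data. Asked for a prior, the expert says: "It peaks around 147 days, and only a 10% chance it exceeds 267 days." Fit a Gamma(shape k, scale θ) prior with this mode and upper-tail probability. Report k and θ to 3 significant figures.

Gamma(k,θ) with k>1 has mode (k−1)θ, so θ = 147/(k−1).
Need P(X < 267) = 0.9 with θ tied to k this way. Start at k = 2, θ = 147: P(X<267) ≈ 0.542.
Too low — raise k to concentrate. Iterating converges to k ≈ 6.35.
Then θ = 147/(6.35−1) ≈ 27.5.

k ≈ 6.35, θ ≈ 27.5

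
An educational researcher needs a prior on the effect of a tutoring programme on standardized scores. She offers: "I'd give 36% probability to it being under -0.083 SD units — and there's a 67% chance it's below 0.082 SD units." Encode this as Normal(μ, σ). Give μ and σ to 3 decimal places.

μ = -0.009, σ = 0.207

For Normal(μ,σ), the p-quantile is μ + z_p·σ. Here z_{0.36} = -0.3585, z_{0.67} = 0.4399.
So -0.083 = μ − 0.3585σ and 0.082 = μ + 0.4399σ.
Subtracting: σ = (0.082 − -0.083)/(0.4399 − (-0.3585)) = 0.207.
Then μ = -0.083 − (-0.3585)·0.207 = -0.009.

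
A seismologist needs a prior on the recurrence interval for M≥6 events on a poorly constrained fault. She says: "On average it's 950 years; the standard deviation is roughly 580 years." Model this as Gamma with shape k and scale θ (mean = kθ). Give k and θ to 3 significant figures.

k ≈ 2.68, θ ≈ 354

For Gamma(k, scale θ): mean = kθ, variance = kθ², so CV = 1/√k.
CV = SD/mean = 580/950 = 0.6105, hence k = 1/CV² = 2.68.
Then θ = mean/k = 950/2.68 = 354.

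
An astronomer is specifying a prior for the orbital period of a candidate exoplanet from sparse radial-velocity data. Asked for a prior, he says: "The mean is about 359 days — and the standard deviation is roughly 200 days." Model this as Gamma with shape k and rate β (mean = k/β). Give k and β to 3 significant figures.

k ≈ 3.22, β ≈ 0.00898

For Gamma(k, rate β): mean = k/β, variance = k/β², so CV = 1/√k.
CV = SD/mean = 200/359 = 0.5571, hence k = 1/CV² = 3.22.
Then β = k/mean = 3.22/359 = 0.00898.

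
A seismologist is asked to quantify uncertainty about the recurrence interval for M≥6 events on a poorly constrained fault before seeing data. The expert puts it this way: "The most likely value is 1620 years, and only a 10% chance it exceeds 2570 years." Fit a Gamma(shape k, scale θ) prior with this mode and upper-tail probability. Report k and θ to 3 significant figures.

Gamma(k,θ) with k>1 has mode (k−1)θ, so θ = 1620/(k−1).
Need P(X < 2570) = 0.9 with θ tied to k this way. Start at k = 2, θ = 1620: P(X<2570) ≈ 0.471.
Too low — raise k to concentrate. Iterating converges to k ≈ 9.81.
Then θ = 1620/(9.81−1) ≈ 184.

k ≈ 9.81, θ ≈ 184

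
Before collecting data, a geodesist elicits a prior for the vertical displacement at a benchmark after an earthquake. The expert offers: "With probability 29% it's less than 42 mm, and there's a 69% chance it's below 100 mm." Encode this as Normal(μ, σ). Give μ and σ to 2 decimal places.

μ = 72.59, σ = 55.28

The p-quantile of Normal(μ,σ) is μ + z_p·σ, with z_{0.29} = -0.5534 and z_{0.69} = 0.4959.
Eliminate σ: μ = (z₂·x₁ − z₁·x₂)/(z₂ − z₁) = (0.4959·42 − (-0.5534)·100)/1.049 = 72.59.
Then σ = (x₂ − x₁)/(z₂ − z₁) = (100 − 42)/1.049 = 55.28.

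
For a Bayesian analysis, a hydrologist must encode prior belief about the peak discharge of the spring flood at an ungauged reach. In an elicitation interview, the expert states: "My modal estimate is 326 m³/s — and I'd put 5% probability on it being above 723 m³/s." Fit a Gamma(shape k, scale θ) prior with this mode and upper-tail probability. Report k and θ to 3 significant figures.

Gamma(k,θ) with k>1 has mode (k−1)θ, so θ = 326/(k−1).
Need P(X < 723) = 0.95 with θ tied to k this way. Start at k = 2, θ = 326: P(X<723) ≈ 0.650.
Too low — raise k to concentrate. Iterating converges to k ≈ 5.33.
Then θ = 326/(5.33−1) ≈ 75.2.

k ≈ 5.33, θ ≈ 75.2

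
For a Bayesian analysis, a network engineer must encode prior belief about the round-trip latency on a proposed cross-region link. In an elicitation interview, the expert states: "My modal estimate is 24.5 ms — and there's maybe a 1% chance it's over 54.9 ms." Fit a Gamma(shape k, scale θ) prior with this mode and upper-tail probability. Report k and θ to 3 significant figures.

Gamma(k,θ) with k>1 has mode (k−1)θ, so θ = 24.5/(k−1).
Need P(X < 54.9) = 0.99 with θ tied to k this way. Start at k = 2, θ = 24.5: P(X<54.9) ≈ 0.655.
Too low — raise k to concentrate. Iterating converges to k ≈ 8.38.
Then θ = 24.5/(8.38−1) ≈ 3.32.

k ≈ 8.38, θ ≈ 3.32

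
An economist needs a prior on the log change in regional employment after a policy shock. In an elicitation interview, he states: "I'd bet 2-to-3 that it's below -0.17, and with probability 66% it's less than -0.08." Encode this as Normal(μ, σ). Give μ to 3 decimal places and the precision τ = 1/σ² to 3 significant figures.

μ = -0.136, τ = 54.7

The p-quantile of Normal(μ,σ) is μ + z_p·σ, with z_{0.4} = -0.2533 and z_{0.66} = 0.4125.
Eliminate σ: μ = (z₂·x₁ − z₁·x₂)/(z₂ − z₁) = (0.4125·-0.17 − (-0.2533)·-0.08)/0.6658 = -0.136.
Then σ = (x₂ − x₁)/(z₂ − z₁) = (-0.08 − -0.17)/0.6658 = 0.135.
Precision τ = 1/σ² = 1/0.1352² = 54.7.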